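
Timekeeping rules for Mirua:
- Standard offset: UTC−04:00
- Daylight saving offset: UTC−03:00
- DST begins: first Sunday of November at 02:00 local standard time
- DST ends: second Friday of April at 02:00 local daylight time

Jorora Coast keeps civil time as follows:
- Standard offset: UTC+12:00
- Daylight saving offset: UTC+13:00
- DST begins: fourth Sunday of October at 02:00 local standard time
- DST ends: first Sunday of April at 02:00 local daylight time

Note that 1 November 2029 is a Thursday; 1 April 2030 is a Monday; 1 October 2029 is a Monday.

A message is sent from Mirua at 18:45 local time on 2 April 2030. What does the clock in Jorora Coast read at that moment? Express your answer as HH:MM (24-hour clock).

1 November 2029 is a Thursday, so the first Sunday is November 4.
1 April 2030 is a Monday, so the first Friday is April 5 and the second is April 12.
2 April 2030 lies within the daylight-saving period (4 November 2029 – 12 April 2030), so Mirua is on daylight time, UTC−03:00.
18:45 Mirua + 3h = 21:45 UTC.
1 October 2029 is a Monday, so the first Sunday is October 7 and the fourth is October 28.
1 April 2030 is a Monday, so the first Sunday is April 7.
At the standard offset (UTC+12:00), 21:45 UTC + 12h = 09:45 Jorora Coast standard time (rolling into the next day, 3 April 2030).
The standard-time date in Jorora Coast, 3 April 2030, lies within the daylight-saving period (28 October 2029 – 7 April 2030), so Jorora Coast is on daylight time, UTC+13:00.
21:45 UTC + 13h = 10:45 Jorora Coast (rolling into the next day, 3 April 2030).

10:45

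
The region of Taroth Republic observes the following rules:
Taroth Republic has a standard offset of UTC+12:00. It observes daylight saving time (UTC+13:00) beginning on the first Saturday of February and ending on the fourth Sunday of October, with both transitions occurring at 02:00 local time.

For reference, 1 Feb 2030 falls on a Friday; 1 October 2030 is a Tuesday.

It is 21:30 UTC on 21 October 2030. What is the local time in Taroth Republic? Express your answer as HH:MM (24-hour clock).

1 February 2030 is a Friday, so the first Saturday is February 2.
1 October 2030 is a Tuesday, so the first Sunday is October 6 and the fourth is October 27.
At the standard offset (UTC+12:00), 21:30 UTC + 12h = 09:30 Taroth Republic standard time (rolling into the next day, 22 October 2030).
Daylight saving runs 2 February – 27 October; the standard-time date in Taroth Republic, 22 October 2030, is inside that window, so Taroth Republic is at UTC+13:00.
21:30 UTC + 13h = 10:30 local (rolling into the next day, 22 October 2030).

10:30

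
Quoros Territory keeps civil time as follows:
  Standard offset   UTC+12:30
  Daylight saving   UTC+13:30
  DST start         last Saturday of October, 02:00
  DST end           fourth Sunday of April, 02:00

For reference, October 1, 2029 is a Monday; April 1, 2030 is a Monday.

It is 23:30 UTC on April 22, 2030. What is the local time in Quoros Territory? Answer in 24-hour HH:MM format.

13:00

1 October 2029 is a Monday, so Saturdays fall on 6, 13, 20, 27; the last is October 27.
1 April 2030 is a Monday, so the first Sunday is April 7 and the fourth is April 28.
At the standard offset (UTC+12:30), 23:30 UTC + 12h30m = 12:00 Quoros Territory standard time (rolling into the next day, 23 April 2030).
The standard-time date in Quoros Territory, April 23, 2030, falls between 27 October 2029 and 28 April 2030, so daylight saving is in effect and Quoros Territory is at UTC+13:30.
23:30 UTC + 13h30m = 13:00 local (rolling into the next day, 23 April 2030).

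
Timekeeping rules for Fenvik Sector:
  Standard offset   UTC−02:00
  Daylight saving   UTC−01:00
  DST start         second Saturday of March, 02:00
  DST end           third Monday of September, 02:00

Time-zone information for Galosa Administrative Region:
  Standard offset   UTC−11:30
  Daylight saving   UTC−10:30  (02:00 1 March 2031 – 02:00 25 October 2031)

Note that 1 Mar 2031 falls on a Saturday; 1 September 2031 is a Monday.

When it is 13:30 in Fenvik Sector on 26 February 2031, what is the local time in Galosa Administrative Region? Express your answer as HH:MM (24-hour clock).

04:00

1 March 2031 is a Saturday, so the first Saturday is March 1 and the second is March 8.
1 September 2031 is a Monday, so the first Monday is September 1 and the third is September 15.
Daylight saving runs 8 March – 15 September; 26 February 2031 is outside that window, so Fenvik Sector is on standard time at UTC−02:00.
13:30 Fenvik Sector + 2h = 15:30 UTC.
At the standard offset (UTC−11:30), 15:30 UTC − 11h30m = 04:00 Galosa Administrative Region standard time.
The standard-time date in Galosa Administrative Region, 26 February 2031, does not fall between 1 March and 25 October, so daylight saving is not in effect and Galosa Administrative Region is at UTC−11:30.
15:30 UTC − 11h30m = 04:00 Galosa Administrative Region.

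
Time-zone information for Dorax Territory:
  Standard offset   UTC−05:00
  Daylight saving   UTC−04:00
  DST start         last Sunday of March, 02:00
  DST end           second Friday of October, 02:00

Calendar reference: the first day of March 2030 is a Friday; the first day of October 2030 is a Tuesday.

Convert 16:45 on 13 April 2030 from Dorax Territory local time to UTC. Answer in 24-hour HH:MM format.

1 March 2030 is a Friday, so Sundays fall on 3, 10, 17, 24, 31; the last is March 31.
1 October 2030 is a Tuesday, so the first Friday is October 4 and the second is October 11.
13 April 2030 lies within the daylight-saving period (31 March – 11 October), so Dorax Territory is on daylight time, UTC−04:00.
16:45 local + 4h = 20:45 UTC.

20:45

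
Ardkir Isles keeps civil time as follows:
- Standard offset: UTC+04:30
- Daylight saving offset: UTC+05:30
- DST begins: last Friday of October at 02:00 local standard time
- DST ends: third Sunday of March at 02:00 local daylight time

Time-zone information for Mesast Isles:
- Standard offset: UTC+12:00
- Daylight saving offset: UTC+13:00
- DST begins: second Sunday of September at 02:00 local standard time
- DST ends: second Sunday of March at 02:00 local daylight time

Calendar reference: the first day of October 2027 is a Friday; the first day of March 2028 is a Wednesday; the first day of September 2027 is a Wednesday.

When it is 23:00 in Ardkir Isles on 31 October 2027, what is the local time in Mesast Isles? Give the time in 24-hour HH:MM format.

06:30

1 October 2027 is a Friday, so Fridays fall on 1, 8, 15, 22, 29; the last is October 29.
1 March 2028 is a Wednesday, so the first Sunday is March 5 and the third is March 19.
31 October 2027 falls between 29 October 2027 and 19 March 2028, so daylight saving is in effect and Ardkir Isles is at UTC+05:30.
23:00 Ardkir Isles − 5h30m = 17:30 UTC.
1 September 2027 is a Wednesday, so the first Sunday is September 5 and the second is September 12.
1 March 2028 is a Wednesday, so the first Sunday is March 5 and the second is March 12.
At the standard offset (UTC+12:00), 17:30 UTC + 12h = 05:30 Mesast Isles standard time (rolling into the next day, 1 November 2027).
The standard-time date in Mesast Isles, 1 November 2027, lies within the daylight-saving period (12 September 2027 – 12 March 2028), so Mesast Isles is on daylight time, UTC+13:00.
17:30 UTC + 13h = 06:30 Mesast Isles (rolling into the next day, 1 November 2027).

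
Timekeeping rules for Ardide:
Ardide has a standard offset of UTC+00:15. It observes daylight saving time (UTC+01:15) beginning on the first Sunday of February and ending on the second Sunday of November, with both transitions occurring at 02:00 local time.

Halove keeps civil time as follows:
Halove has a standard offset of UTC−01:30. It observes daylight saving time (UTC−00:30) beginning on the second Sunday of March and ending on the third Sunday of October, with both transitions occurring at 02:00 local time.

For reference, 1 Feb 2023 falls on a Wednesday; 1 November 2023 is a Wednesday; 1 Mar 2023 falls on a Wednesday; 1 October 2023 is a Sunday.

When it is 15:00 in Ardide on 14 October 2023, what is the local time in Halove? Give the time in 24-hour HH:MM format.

13:15

1 February 2023 is a Wednesday, so the first Sunday is February 5.
1 November 2023 is a Wednesday, so the first Sunday is November 5 and the second is November 12.
Daylight saving runs 5 February – 12 November; 14 October 2023 is inside that window, so Ardide is at UTC+01:15.
15:00 Ardide − 1h15m = 13:45 UTC.
1 March 2023 is a Wednesday, so the first Sunday is March 5 and the second is March 12.
1 October 2023 is a Sunday, so the first Sunday is October 1 and the third is October 15.
At the standard offset (UTC−01:30), 13:45 UTC − 1h30m = 12:15 Halove standard time.
The standard-time date in Halove, 14 October 2023, lies within the daylight-saving period (12 March – 15 October), so Halove is on daylight time, UTC−00:30.
13:45 UTC − 0h30m = 13:15 Halove.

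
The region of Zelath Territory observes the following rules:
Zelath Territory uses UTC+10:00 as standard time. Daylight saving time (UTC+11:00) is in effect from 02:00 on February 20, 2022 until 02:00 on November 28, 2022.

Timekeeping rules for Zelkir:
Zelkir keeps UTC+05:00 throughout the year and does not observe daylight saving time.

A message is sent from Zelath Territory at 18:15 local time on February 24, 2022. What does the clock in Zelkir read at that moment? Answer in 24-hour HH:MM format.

12:15

Daylight saving runs 20 February – 28 November; February 24, 2022 is inside that window, so Zelath Territory is at UTC+11:00.
18:15 Zelath Territory − 11h = 07:15 UTC.
Zelkir has no daylight saving, so its offset is UTC+05:00 year-round.
07:15 UTC + 5h = 12:15 Zelkir.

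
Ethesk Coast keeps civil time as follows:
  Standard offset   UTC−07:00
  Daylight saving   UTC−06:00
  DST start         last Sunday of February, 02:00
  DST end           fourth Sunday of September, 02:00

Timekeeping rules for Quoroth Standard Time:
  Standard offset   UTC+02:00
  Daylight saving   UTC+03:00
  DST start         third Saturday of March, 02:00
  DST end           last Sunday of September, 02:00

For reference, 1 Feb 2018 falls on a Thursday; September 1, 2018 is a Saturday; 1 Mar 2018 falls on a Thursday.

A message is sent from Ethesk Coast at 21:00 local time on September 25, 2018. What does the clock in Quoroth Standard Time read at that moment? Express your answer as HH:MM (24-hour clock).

07:00

1 February 2018 is a Thursday, so Sundays fall on 4, 11, 18, 25; the last is February 25.
1 September 2018 is a Saturday, so the first Sunday is September 2 and the fourth is September 23.
Daylight saving runs 25 February – 23 September; September 25, 2018 is outside that window, so Ethesk Coast is on standard time at UTC−07:00.
21:00 Ethesk Coast + 7h = 04:00 UTC (rolling into the next day, 26 September 2018).
1 March 2018 is a Thursday, so the first Saturday is March 3 and the third is March 17.
1 September 2018 is a Saturday, so Sundays fall on 2, 9, 16, 23, 30; the last is September 30.
At the standard offset (UTC+02:00), 04:00 UTC + 2h = 06:00 Quoroth Standard Time standard time.
The standard-time date in Quoroth Standard Time, September 26, 2018, falls between 17 March and 30 September, so daylight saving is in effect and Quoroth Standard Time is at UTC+03:00.
04:00 UTC + 3h = 07:00 Quoroth Standard Time.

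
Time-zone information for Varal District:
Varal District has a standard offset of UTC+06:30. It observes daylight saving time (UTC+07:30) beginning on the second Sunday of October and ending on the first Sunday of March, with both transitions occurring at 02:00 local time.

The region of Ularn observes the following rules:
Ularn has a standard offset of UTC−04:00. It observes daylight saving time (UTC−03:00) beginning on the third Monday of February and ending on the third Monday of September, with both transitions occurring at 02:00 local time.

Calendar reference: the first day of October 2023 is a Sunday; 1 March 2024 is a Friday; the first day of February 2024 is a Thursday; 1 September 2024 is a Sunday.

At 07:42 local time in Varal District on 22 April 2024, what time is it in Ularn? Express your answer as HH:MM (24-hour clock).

1 October 2023 is a Sunday, so the first Sunday is October 1 and the second is October 8.
1 March 2024 is a Friday, so the first Sunday is March 3.
22 April 2024 is outside the daylight-saving period (8 October 2023 – 3 March 2024), so Varal District is on standard time, UTC+06:30.
07:42 Varal District − 6h30m = 01:12 UTC.
1 February 2024 is a Thursday, so the first Monday is February 5 and the third is February 19.
1 September 2024 is a Sunday, so the first Monday is September 2 and the third is September 16.
At the standard offset (UTC−04:00), 01:12 UTC − 4h = 21:12 Ularn standard time (rolling into the previous day, 21 April 2024).
The standard-time date in Ularn, 21 April 2024, falls between 19 February and 16 September, so daylight saving is in effect and Ularn is at UTC−03:00.
01:12 UTC − 3h = 22:12 Ularn (rolling into the previous day, 21 April 2024).

22:12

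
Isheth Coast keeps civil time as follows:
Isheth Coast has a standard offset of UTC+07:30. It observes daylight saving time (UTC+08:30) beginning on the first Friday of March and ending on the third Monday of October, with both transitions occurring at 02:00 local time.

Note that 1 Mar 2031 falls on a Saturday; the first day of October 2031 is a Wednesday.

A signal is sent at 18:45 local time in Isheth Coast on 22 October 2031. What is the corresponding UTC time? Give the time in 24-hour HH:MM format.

11:15

1 March 2031 is a Saturday, so the first Friday is March 7.
1 October 2031 is a Wednesday, so the first Monday is October 6 and the third is October 20.
22 October 2031 does not fall between 7 March and 20 October, so daylight saving is not in effect and Isheth Coast is at UTC+07:30.
18:45 local − 7h30m = 11:15 UTC.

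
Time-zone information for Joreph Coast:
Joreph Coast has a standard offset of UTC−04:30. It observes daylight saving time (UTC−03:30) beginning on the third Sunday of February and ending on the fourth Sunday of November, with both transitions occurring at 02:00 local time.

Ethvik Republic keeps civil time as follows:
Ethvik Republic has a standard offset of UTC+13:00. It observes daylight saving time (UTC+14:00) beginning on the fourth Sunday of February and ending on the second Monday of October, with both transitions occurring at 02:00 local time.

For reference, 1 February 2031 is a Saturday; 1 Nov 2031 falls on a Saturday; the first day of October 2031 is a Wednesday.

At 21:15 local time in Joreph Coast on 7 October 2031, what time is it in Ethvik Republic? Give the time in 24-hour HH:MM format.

14:45

1 February 2031 is a Saturday, so the first Sunday is February 2 and the third is February 16.
1 November 2031 is a Saturday, so the first Sunday is November 2 and the fourth is November 23.
7 October 2031 falls between 16 February and 23 November, so daylight saving is in effect and Joreph Coast is at UTC−03:30.
21:15 Joreph Coast + 3h30m = 00:45 UTC (rolling into the next day, 8 October 2031).
1 February 2031 is a Saturday, so the first Sunday is February 2 and the fourth is February 23.
1 October 2031 is a Wednesday, so the first Monday is October 6 and the second is October 13.
At the standard offset (UTC+13:00), 00:45 UTC + 13h = 13:45 Ethvik Republic standard time.
The standard-time date in Ethvik Republic, 8 October 2031, lies within the daylight-saving period (23 February – 13 October), so Ethvik Republic is on daylight time, UTC+14:00.
00:45 UTC + 14h = 14:45 Ethvik Republic.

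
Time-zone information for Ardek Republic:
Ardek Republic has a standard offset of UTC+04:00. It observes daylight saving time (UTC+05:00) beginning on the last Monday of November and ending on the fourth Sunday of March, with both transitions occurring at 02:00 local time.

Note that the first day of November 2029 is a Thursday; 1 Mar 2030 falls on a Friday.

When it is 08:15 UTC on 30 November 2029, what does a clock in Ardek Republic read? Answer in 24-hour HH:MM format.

13:15

1 November 2029 is a Thursday, so Mondays fall on 5, 12, 19, 26; the last is November 26.
1 March 2030 is a Friday, so the first Sunday is March 3 and the fourth is March 24.
At the standard offset (UTC+04:00), 08:15 UTC + 4h = 12:15 Ardek Republic standard time.
The standard-time date in Ardek Republic, 30 November 2029, lies within the daylight-saving period (26 November 2029 – 24 March 2030), so Ardek Republic is on daylight time, UTC+05:00.
08:15 UTC + 5h = 13:15 local.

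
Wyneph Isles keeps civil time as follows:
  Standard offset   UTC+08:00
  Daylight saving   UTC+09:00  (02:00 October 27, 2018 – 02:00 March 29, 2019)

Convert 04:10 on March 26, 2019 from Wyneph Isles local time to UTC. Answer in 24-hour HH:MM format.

Daylight saving runs 27 October 2018 – 29 March 2019; March 26, 2019 is inside that window, so Wyneph Isles is at UTC+09:00.
04:10 local − 9h = 19:10 UTC (rolling into the previous day, 25 March 2019).

19:10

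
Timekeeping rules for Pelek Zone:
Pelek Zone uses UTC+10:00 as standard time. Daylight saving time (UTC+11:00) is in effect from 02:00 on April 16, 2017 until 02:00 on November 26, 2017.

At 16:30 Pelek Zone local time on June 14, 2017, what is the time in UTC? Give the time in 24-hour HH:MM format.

June 14, 2017 lies within the daylight-saving period (16 April – 26 November), so Pelek Zone is on daylight time, UTC+11:00.
16:30 local − 11h = 05:30 UTC.

05:30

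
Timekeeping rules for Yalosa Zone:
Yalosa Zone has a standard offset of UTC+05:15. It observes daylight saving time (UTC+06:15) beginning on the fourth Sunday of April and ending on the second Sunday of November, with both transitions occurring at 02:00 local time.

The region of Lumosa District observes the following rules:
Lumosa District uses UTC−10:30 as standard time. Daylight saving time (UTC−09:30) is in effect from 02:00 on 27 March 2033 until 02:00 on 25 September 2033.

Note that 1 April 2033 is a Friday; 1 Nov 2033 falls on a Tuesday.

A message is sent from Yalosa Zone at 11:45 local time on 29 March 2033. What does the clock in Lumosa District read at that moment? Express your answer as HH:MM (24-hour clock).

1 April 2033 is a Friday, so the first Sunday is April 3 and the fourth is April 24.
1 November 2033 is a Tuesday, so the first Sunday is November 6 and the second is November 13.
29 March 2033 is outside the daylight-saving period (24 April – 13 November), so Yalosa Zone is on standard time, UTC+05:15.
11:45 Yalosa Zone − 5h15m = 06:30 UTC.
At the standard offset (UTC−10:30), 06:30 UTC − 10h30m = 20:00 Lumosa District standard time (rolling into the previous day, 28 March 2033).
The standard-time date in Lumosa District, 28 March 2033, falls between 27 March and 25 September, so daylight saving is in effect and Lumosa District is at UTC−09:30.
06:30 UTC − 9h30m = 21:00 Lumosa District (rolling into the previous day, 28 March 2033).

21:00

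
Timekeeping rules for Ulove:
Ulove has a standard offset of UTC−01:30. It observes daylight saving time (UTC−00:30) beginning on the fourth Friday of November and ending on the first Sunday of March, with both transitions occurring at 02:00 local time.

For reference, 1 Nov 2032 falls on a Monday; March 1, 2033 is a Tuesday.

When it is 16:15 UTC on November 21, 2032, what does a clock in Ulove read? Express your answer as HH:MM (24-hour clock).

14:45

1 November 2032 is a Monday, so the first Friday is November 5 and the fourth is November 26.
1 March 2033 is a Tuesday, so the first Sunday is March 6.
At the standard offset (UTC−01:30), 16:15 UTC − 1h30m = 14:45 Ulove standard time.
The standard-time date in Ulove, November 21, 2032, is outside the daylight-saving period (26 November 2032 – 6 March 2033), so Ulove is on standard time, UTC−01:30.
16:15 UTC − 1h30m = 14:45 local.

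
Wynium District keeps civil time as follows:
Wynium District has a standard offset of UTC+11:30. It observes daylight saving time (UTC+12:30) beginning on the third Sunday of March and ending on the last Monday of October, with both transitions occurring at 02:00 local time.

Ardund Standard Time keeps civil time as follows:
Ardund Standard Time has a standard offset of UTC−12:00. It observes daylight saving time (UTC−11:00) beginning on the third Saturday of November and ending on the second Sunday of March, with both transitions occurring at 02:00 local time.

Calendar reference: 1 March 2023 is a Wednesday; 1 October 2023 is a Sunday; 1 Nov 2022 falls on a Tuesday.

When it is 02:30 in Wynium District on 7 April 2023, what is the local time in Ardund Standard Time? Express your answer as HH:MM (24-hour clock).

02:00

1 March 2023 is a Wednesday, so the first Sunday is March 5 and the third is March 19.
1 October 2023 is a Sunday, so Mondays fall on 2, 9, 16, 23, 30; the last is October 30.
7 April 2023 falls between 19 March and 30 October, so daylight saving is in effect and Wynium District is at UTC+12:30.
02:30 Wynium District − 12h30m = 14:00 UTC (rolling into the previous day, 6 April 2023).
1 November 2022 is a Tuesday, so the first Saturday is November 5 and the third is November 19.
1 March 2023 is a Wednesday, so the first Sunday is March 5 and the second is March 12.
At the standard offset (UTC−12:00), 14:00 UTC − 12h = 02:00 Ardund Standard Time standard time.
The standard-time date in Ardund Standard Time, 6 April 2023, is outside the daylight-saving period (19 November 2022 – 12 March 2023), so Ardund Standard Time is on standard time, UTC−12:00.
14:00 UTC − 12h = 02:00 Ardund Standard Time.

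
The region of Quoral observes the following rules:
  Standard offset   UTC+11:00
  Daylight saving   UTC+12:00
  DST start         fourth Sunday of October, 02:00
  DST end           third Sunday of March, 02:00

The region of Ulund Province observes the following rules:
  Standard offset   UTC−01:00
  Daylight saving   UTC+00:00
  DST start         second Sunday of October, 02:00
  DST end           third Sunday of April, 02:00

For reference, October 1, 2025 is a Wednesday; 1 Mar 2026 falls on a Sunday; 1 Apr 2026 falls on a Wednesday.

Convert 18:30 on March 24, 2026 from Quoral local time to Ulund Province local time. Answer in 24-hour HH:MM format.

1 October 2025 is a Wednesday, so the first Sunday is October 5 and the fourth is October 26.
1 March 2026 is a Sunday, so the first Sunday is March 1 and the third is March 15.
Daylight saving runs 26 October 2025 – 15 March 2026; March 24, 2026 is outside that window, so Quoral is on standard time at UTC+11:00.
18:30 Quoral − 11h = 07:30 UTC.
1 October 2025 is a Wednesday, so the first Sunday is October 5 and the second is October 12.
1 April 2026 is a Wednesday, so the first Sunday is April 5 and the third is April 19.
At the standard offset (UTC−01:00), 07:30 UTC − 1h = 06:30 Ulund Province standard time.
The standard-time date in Ulund Province, March 24, 2026, falls between 12 October 2025 and 19 April 2026, so daylight saving is in effect and Ulund Province is at UTC+00:00.
07:30 UTC + 0h = 07:30 Ulund Province.

07:30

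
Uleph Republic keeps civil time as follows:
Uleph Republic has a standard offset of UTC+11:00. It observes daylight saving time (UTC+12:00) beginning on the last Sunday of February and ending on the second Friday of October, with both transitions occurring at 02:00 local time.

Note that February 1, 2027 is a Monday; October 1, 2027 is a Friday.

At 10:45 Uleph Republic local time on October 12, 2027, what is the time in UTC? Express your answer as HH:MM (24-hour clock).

23:45

1 February 2027 is a Monday, so Sundays fall on 7, 14, 21, 28; the last is February 28.
1 October 2027 is a Friday, so the first Friday is October 1 and the second is October 8.
October 12, 2027 does not fall between 28 February and 8 October, so daylight saving is not in effect and Uleph Republic is at UTC+11:00.
10:45 local − 11h = 23:45 UTC (rolling into the previous day, 11 October 2027).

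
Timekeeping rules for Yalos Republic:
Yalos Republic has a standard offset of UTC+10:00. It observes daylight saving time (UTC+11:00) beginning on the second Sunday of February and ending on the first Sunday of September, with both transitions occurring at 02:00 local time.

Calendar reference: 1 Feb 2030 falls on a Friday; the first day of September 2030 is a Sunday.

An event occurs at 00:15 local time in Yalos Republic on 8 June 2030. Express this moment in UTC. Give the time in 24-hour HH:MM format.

1 February 2030 is a Friday, so the first Sunday is February 3 and the second is February 10.
1 September 2030 is a Sunday, so the first Sunday is September 1.
Daylight saving runs 10 February – 1 September; 8 June 2030 is inside that window, so Yalos Republic is at UTC+11:00.
00:15 local − 11h = 13:15 UTC (rolling into the previous day, 7 June 2030).

13:15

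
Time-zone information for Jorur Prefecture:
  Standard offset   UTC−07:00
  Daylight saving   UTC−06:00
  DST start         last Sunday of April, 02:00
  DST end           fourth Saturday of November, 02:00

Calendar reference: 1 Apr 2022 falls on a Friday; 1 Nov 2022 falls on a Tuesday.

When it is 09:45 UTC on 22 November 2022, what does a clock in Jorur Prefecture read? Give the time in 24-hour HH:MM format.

1 April 2022 is a Friday, so Sundays fall on 3, 10, 17, 24; the last is April 24.
1 November 2022 is a Tuesday, so the first Saturday is November 5 and the fourth is November 26.
At the standard offset (UTC−07:00), 09:45 UTC − 7h = 02:45 Jorur Prefecture standard time.
The standard-time date in Jorur Prefecture, 22 November 2022, falls between 24 April and 26 November, so daylight saving is in effect and Jorur Prefecture is at UTC−06:00.
09:45 UTC − 6h = 03:45 local.

03:45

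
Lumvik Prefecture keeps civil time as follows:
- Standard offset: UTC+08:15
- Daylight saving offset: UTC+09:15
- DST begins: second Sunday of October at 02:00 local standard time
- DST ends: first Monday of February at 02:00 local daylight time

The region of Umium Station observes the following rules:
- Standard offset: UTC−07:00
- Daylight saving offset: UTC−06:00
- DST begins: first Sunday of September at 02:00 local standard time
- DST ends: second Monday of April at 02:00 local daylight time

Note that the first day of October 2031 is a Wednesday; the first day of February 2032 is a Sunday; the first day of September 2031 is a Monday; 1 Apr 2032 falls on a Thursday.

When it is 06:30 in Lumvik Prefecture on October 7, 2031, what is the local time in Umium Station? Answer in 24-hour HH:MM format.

16:15

1 October 2031 is a Wednesday, so the first Sunday is October 5 and the second is October 12.
1 February 2032 is a Sunday, so the first Monday is February 2.
Daylight saving runs 12 October 2031 – 2 February 2032; October 7, 2031 is outside that window, so Lumvik Prefecture is on standard time at UTC+08:15.
06:30 Lumvik Prefecture − 8h15m = 22:15 UTC (rolling into the previous day, 6 October 2031).
1 September 2031 is a Monday, so the first Sunday is September 7.
1 April 2032 is a Thursday, so the first Monday is April 5 and the second is April 12.
At the standard offset (UTC−07:00), 22:15 UTC − 7h = 15:15 Umium Station standard time.
Daylight saving runs 7 September 2031 – 12 April 2032; the standard-time date in Umium Station, October 6, 2031, is inside that window, so Umium Station is at UTC−06:00.
22:15 UTC − 6h = 16:15 Umium Station.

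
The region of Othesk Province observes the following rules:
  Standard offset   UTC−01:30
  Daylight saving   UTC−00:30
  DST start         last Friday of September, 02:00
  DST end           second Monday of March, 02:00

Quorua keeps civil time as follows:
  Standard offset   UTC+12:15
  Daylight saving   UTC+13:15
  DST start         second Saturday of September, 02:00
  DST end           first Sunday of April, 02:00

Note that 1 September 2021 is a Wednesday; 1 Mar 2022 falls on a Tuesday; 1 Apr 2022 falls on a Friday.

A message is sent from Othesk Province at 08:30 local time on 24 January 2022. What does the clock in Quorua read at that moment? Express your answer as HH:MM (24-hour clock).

22:15

1 September 2021 is a Wednesday, so Fridays fall on 3, 10, 17, 24; the last is September 24.
1 March 2022 is a Tuesday, so the first Monday is March 7 and the second is March 14.
24 January 2022 falls between 24 September 2021 and 14 March 2022, so daylight saving is in effect and Othesk Province is at UTC−00:30.
08:30 Othesk Province + 0h30m = 09:00 UTC.
1 September 2021 is a Wednesday, so the first Saturday is September 4 and the second is September 11.
1 April 2022 is a Friday, so the first Sunday is April 3.
At the standard offset (UTC+12:15), 09:00 UTC + 12h15m = 21:15 Quorua standard time.
The standard-time date in Quorua, 24 January 2022, falls between 11 September 2021 and 3 April 2022, so daylight saving is in effect and Quorua is at UTC+13:15.
09:00 UTC + 13h15m = 22:15 Quorua.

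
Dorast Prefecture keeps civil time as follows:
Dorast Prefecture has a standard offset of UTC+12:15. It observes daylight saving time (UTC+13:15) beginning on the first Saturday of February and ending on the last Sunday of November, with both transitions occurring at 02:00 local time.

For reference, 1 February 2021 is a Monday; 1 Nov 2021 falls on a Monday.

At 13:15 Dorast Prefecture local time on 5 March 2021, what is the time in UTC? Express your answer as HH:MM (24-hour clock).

00:00

1 February 2021 is a Monday, so the first Saturday is February 6.
1 November 2021 is a Monday, so Sundays fall on 7, 14, 21, 28; the last is November 28.
Daylight saving runs 6 February – 28 November; 5 March 2021 is inside that window, so Dorast Prefecture is at UTC+13:15.
13:15 local − 13h15m = 00:00 UTC.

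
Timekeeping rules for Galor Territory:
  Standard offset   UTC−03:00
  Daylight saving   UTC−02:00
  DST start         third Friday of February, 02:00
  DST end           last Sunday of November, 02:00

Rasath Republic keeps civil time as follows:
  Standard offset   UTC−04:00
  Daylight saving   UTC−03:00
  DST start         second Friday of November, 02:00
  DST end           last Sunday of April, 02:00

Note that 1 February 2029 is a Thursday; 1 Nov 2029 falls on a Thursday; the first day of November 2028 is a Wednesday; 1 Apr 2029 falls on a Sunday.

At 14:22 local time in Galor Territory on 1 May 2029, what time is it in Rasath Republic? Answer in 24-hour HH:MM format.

1 February 2029 is a Thursday, so the first Friday is February 2 and the third is February 16.
1 November 2029 is a Thursday, so Sundays fall on 4, 11, 18, 25; the last is November 25.
1 May 2029 falls between 16 February and 25 November, so daylight saving is in effect and Galor Territory is at UTC−02:00.
14:22 Galor Territory + 2h = 16:22 UTC.
1 November 2028 is a Wednesday, so the first Friday is November 3 and the second is November 10.
1 April 2029 is a Sunday, so Sundays fall on 1, 8, 15, 22, 29; the last is April 29.
At the standard offset (UTC−04:00), 16:22 UTC − 4h = 12:22 Rasath Republic standard time.
The standard-time date in Rasath Republic, 1 May 2029, does not fall between 10 November 2028 and 29 April 2029, so daylight saving is not in effect and Rasath Republic is at UTC−04:00.
16:22 UTC − 4h = 12:22 Rasath Republic.

12:22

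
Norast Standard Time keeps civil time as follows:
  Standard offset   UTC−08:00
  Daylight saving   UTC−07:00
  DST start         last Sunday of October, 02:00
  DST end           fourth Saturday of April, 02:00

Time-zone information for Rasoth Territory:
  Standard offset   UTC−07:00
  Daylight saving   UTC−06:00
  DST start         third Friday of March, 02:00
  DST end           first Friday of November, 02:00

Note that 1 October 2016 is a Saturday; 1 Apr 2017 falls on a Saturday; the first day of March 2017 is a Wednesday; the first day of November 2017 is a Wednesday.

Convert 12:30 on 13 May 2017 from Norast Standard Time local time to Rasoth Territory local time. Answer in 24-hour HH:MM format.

1 October 2016 is a Saturday, so Sundays fall on 2, 9, 16, 23, 30; the last is October 30.
1 April 2017 is a Saturday, so the first Saturday is April 1 and the fourth is April 22.
13 May 2017 does not fall between 30 October 2016 and 22 April 2017, so daylight saving is not in effect and Norast Standard Time is at UTC−08:00.
12:30 Norast Standard Time + 8h = 20:30 UTC.
1 March 2017 is a Wednesday, so the first Friday is March 3 and the third is March 17.
1 November 2017 is a Wednesday, so the first Friday is November 3.
At the standard offset (UTC−07:00), 20:30 UTC − 7h = 13:30 Rasoth Territory standard time.
The standard-time date in Rasoth Territory, 13 May 2017, falls between 17 March and 3 November, so daylight saving is in effect and Rasoth Territory is at UTC−06:00.
20:30 UTC − 6h = 14:30 Rasoth Territory.

14:30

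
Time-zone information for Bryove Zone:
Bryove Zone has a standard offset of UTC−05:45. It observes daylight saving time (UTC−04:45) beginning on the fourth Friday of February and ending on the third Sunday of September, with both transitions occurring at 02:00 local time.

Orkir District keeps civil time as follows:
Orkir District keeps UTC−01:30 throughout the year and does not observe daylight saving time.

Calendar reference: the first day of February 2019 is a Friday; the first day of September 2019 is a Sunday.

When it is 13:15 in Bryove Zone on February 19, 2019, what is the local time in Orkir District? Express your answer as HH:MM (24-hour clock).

17:30

1 February 2019 is a Friday, so the first Friday is February 1 and the fourth is February 22.
1 September 2019 is a Sunday, so the first Sunday is September 1 and the third is September 15.
February 19, 2019 is outside the daylight-saving period (22 February – 15 September), so Bryove Zone is on standard time, UTC−05:45.
13:15 Bryove Zone + 5h45m = 19:00 UTC.
Orkir District stays on UTC−01:30 all year.
19:00 UTC − 1h30m = 17:30 Orkir District.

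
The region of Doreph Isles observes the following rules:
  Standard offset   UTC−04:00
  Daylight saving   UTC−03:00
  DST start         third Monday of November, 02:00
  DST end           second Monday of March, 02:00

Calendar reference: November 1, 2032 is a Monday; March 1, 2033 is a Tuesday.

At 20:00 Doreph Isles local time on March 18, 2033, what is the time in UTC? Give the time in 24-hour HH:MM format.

1 November 2032 is a Monday, so the first Monday is November 1 and the third is November 15.
1 March 2033 is a Tuesday, so the first Monday is March 7 and the second is March 14.
Daylight saving runs 15 November 2032 – 14 March 2033; March 18, 2033 is outside that window, so Doreph Isles is on standard time at UTC−04:00.
20:00 local + 4h = 00:00 UTC (rolling into the next day, 19 March 2033).

00:00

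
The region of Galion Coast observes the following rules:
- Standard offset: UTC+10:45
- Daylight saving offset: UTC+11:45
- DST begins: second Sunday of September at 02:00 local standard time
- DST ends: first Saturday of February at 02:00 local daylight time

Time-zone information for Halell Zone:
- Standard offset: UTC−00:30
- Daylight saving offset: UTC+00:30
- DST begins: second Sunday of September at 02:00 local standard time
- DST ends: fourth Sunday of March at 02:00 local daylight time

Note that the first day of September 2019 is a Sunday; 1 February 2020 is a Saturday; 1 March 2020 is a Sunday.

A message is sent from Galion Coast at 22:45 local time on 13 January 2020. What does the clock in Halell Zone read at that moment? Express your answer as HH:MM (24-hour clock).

11:30

1 September 2019 is a Sunday, so the first Sunday is September 1 and the second is September 8.
1 February 2020 is a Saturday, so the first Saturday is February 1.
13 January 2020 lies within the daylight-saving period (8 September 2019 – 1 February 2020), so Galion Coast is on daylight time, UTC+11:45.
22:45 Galion Coast − 11h45m = 11:00 UTC.
1 September 2019 is a Sunday, so the first Sunday is September 1 and the second is September 8.
1 March 2020 is a Sunday, so the first Sunday is March 1 and the fourth is March 22.
At the standard offset (UTC−00:30), 11:00 UTC − 0h30m = 10:30 Halell Zone standard time.
The standard-time date in Halell Zone, 13 January 2020, falls between 8 September 2019 and 22 March 2020, so daylight saving is in effect and Halell Zone is at UTC+00:30.
11:00 UTC + 0h30m = 11:30 Halell Zone.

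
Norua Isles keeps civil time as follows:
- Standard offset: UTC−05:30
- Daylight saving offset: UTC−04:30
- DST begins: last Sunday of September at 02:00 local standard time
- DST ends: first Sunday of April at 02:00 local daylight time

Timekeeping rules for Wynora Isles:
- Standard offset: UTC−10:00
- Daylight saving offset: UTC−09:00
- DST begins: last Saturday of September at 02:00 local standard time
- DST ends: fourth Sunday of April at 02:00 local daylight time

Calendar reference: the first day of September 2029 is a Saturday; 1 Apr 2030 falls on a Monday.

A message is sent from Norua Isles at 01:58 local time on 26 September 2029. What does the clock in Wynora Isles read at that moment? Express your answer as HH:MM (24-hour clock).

21:28

1 September 2029 is a Saturday, so Sundays fall on 2, 9, 16, 23, 30; the last is September 30.
1 April 2030 is a Monday, so the first Sunday is April 7.
Daylight saving runs 30 September 2029 – 7 April 2030; 26 September 2029 is outside that window, so Norua Isles is on standard time at UTC−05:30.
01:58 Norua Isles + 5h30m = 07:28 UTC.
1 September 2029 is a Saturday, so Saturdays fall on 1, 8, 15, 22, 29; the last is September 29.
1 April 2030 is a Monday, so the first Sunday is April 7 and the fourth is April 28.
At the standard offset (UTC−10:00), 07:28 UTC − 10h = 21:28 Wynora Isles standard time (rolling into the previous day, 25 September 2029).
Daylight saving runs 29 September 2029 – 28 April 2030; the standard-time date in Wynora Isles, 25 September 2029, is outside that window, so Wynora Isles is on standard time at UTC−10:00.
07:28 UTC − 10h = 21:28 Wynora Isles (rolling into the previous day, 25 September 2029).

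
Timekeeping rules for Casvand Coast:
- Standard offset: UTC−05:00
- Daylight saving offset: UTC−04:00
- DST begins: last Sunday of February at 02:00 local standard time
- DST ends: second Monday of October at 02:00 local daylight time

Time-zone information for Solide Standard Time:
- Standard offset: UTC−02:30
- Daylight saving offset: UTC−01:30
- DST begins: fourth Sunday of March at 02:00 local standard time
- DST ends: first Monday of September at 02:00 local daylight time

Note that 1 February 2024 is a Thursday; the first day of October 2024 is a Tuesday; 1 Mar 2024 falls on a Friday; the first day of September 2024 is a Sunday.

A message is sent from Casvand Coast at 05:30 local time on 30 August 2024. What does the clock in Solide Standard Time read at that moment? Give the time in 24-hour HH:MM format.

08:00

1 February 2024 is a Thursday, so Sundays fall on 4, 11, 18, 25; the last is February 25.
1 October 2024 is a Tuesday, so the first Monday is October 7 and the second is October 14.
30 August 2024 lies within the daylight-saving period (25 February – 14 October), so Casvand Coast is on daylight time, UTC−04:00.
05:30 Casvand Coast + 4h = 09:30 UTC.
1 March 2024 is a Friday, so the first Sunday is March 3 and the fourth is March 24.
1 September 2024 is a Sunday, so the first Monday is September 2.
At the standard offset (UTC−02:30), 09:30 UTC − 2h30m = 07:00 Solide Standard Time standard time.
The standard-time date in Solide Standard Time, 30 August 2024, lies within the daylight-saving period (24 March – 2 September), so Solide Standard Time is on daylight time, UTC−01:30.
09:30 UTC − 1h30m = 08:00 Solide Standard Time.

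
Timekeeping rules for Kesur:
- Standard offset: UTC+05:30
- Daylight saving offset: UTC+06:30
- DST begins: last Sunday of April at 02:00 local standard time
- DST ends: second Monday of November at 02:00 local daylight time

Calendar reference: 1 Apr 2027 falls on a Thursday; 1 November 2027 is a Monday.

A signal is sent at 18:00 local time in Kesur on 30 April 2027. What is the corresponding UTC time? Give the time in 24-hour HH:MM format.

1 April 2027 is a Thursday, so Sundays fall on 4, 11, 18, 25; the last is April 25.
1 November 2027 is a Monday, so the first Monday is November 1 and the second is November 8.
30 April 2027 falls between 25 April and 8 November, so daylight saving is in effect and Kesur is at UTC+06:30.
18:00 local − 6h30m = 11:30 UTC.

11:30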